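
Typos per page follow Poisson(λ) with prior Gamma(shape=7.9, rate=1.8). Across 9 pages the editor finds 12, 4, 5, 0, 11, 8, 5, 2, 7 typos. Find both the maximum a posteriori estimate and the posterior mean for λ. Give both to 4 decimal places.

maximum a posteriori estimate = 5.6389, posterior mean = 5.7315

Σ counts = 54. Posterior: Gamma(shape = 7.9+54 = 61.9, rate = 1.8+9 = 10.8).
Mode = (α−1)/β = 60.9/10.8 = 5.6389.
Mean = α/β = 61.9/10.8 = 5.7315.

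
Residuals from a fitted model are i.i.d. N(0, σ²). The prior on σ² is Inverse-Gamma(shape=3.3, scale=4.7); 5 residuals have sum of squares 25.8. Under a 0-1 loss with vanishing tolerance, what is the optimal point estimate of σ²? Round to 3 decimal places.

2.588

Posterior: Inverse-Gamma(shape = 3.3+5/2 = 5.8, scale = 4.7+25.8/2 = 17.6).
Mode = β/(α+1) = 17.6/6.8 = 2.588.
Mean = β/(α−1) = 17.6/4.8 = 3.667.
This is the posterior mode — the MAP estimate.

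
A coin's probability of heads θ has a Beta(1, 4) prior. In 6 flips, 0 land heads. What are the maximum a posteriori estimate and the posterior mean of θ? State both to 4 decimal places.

Posterior: Beta(1+0, 4+6) = Beta(1, 10).
Since α = 1 ≤ 1 and β > 1, the Beta density is monotone decreasing on [0,1]; the mode is at 0.
Mean = 1/(1+10) = 0.0909.
The posterior is right-skewed, so the mean exceeds the mode.

MAP = 0.0000; posterior mean = 0.0909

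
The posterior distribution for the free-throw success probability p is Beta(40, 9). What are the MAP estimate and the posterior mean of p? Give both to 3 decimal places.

MAP estimate = 0.830, posterior mean = 0.816

Mode = (40−1)/(40+9−2) = 39/47 = 0.830.
Mean = 40/(40+9) = 40/49 = 0.816.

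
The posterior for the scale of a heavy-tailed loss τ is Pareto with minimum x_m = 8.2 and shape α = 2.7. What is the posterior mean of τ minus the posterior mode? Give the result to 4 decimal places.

The Pareto density is strictly decreasing on [x_m, ∞), so the mode is x_m = 8.2000.
Mean = α·x_m/(α−1) = 2.7·8.2/1.7 = 13.0235.
Difference = 13.0235 − 8.2000 = 4.8235.

4.8235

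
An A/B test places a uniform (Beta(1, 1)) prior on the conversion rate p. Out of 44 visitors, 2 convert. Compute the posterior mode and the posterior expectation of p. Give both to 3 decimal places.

posterior mode = 0.045, posterior expectation = 0.065

Posterior: Beta(1+2, 1+42) = Beta(3, 43).
Mode = (3−1)/(3+43−2) = 2/44 = 0.045.
With a flat prior the MAP equals the MLE, 2/44.
Mean = 3/(3+43) = 3/46 = 0.065.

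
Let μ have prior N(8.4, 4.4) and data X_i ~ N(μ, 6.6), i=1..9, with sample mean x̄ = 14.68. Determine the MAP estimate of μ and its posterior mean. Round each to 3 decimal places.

Posterior for μ is Normal. Precision-weighted mean: (1/4.4·8.4 + 9/6.6·14.68) / (1/4.4 + 9/6.6) = 13.783.
A Normal posterior is symmetric, so mode = mean.

MAP estimate = 13.783, posterior mean = 13.783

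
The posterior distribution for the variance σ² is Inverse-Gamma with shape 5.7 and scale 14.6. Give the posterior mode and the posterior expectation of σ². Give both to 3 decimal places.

Mode = β/(α+1) = 14.6/6.7 = 2.179.
Mean = β/(α−1) = 14.6/4.7 = 3.106.

MAP = 2.179, posterior mean = 3.106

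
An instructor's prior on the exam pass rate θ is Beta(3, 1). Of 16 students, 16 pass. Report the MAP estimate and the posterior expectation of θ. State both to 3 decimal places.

MAP = 1.000, posterior mean = 0.950

Posterior: Beta(3+16, 1+0) = Beta(19, 1).
Since β = 1 ≤ 1 and α > 1, the Beta density is monotone increasing on [0,1]; the mode is at 1.
Mean = 19/(19+1) = 0.950.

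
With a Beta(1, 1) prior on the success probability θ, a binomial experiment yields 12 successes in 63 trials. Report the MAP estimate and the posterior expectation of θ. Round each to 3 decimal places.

MAP = 0.190, posterior mean = 0.200

Posterior: Beta(1+12, 1+51) = Beta(13, 52).
Mode = (13−1)/(13+52−2) = 12/63 = 0.190.
With a flat prior the MAP equals the MLE, 12/63.
Mean = 13/(13+52) = 13/65 = 0.200.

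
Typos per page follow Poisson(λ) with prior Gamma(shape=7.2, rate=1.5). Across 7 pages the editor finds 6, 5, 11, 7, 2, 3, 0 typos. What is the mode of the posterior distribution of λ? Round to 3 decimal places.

4.729

Σ counts = 34. Posterior: Gamma(shape = 7.2+34 = 41.2, rate = 1.5+7 = 8.5).
Mode = (α−1)/β = 40.2/8.5 = 4.729.
Mean = α/β = 41.2/8.5 = 4.847.
This is the posterior mode — the MAP estimate.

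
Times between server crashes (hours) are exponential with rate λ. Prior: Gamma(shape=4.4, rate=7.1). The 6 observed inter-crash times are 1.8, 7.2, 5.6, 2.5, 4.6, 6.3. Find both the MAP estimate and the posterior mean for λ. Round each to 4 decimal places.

MAP: 0.2678. Posterior mean: 0.2963.

Σ times = 28.0. Posterior: Gamma(shape = 4.4+6 = 10.4, rate = 7.1+28.0 = 35.1).
Mode = (α−1)/β = 9.4/35.1 = 0.2678.
Mean = α/β = 10.4/35.1 = 0.2963.
Mean > mode: the posterior has a right tail.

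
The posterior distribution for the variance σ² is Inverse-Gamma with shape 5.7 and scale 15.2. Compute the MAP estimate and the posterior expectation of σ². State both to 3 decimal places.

MAP estimate = 2.269, posterior expectation = 3.234

Mode = β/(α+1) = 15.2/6.7 = 2.269.
Mean = β/(α−1) = 15.2/4.7 = 3.234.
Mean > mode: the posterior has a right tail.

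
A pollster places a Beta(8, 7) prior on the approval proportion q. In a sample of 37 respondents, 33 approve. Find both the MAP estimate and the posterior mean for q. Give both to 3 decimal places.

MAP: 0.800. Posterior mean: 0.788.

Posterior: Beta(8+33, 7+4) = Beta(41, 11).
Mode = (41−1)/(41+11−2) = 40/50 = 0.800.
Mean = 41/(41+11) = 41/52 = 0.788.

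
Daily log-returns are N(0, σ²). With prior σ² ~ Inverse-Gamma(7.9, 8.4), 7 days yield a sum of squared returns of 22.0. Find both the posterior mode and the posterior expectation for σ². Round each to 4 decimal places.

Posterior: Inverse-Gamma(shape = 7.9+7/2 = 11.4, scale = 8.4+22.0/2 = 19.4).
Mode = β/(α+1) = 19.4/12.4 = 1.5645.
Mean = β/(α−1) = 19.4/10.4 = 1.8654.
The posterior is right-skewed, so the mean exceeds the mode.

MAP: 1.5645. Posterior mean: 1.8654.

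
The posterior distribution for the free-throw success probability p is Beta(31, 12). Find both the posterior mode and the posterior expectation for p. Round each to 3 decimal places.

p_MAP = 0.732, E[p|data] = 0.721

Mode = (31−1)/(31+12−2) = 30/41 = 0.732.
Mean = 31/(31+12) = 31/43 = 0.721.
Left-skewed posterior ⇒ mean < mode.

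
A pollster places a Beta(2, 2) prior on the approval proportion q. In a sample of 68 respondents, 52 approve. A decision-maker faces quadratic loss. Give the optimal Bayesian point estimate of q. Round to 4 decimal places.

0.7500

Posterior: Beta(2+52, 2+16) = Beta(54, 18).
Mode = (54−1)/(54+18−2) = 53/70 = 0.7571.
Mean = 54/(54+18) = 54/72 = 0.7500.
Quadratic loss ⇒ the optimal estimator is the posterior mean.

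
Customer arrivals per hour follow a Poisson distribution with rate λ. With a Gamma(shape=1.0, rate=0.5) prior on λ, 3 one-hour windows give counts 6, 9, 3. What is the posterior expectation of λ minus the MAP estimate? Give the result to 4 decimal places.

Σ counts = 18. Posterior: Gamma(shape = 1.0+18 = 19.0, rate = 0.5+3 = 3.5).
Mode = (α−1)/β = 18.0/3.5 = 5.1429.
Mean = α/β = 19.0/3.5 = 5.4286.
Difference = 5.4286 − 5.1429 = 0.2857.

0.2857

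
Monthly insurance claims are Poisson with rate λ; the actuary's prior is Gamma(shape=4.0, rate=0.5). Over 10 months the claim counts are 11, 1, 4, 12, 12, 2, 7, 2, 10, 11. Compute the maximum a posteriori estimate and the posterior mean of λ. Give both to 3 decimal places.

Σ counts = 72. Posterior: Gamma(shape = 4.0+72 = 76.0, rate = 0.5+10 = 10.5).
Mode = (α−1)/β = 75.0/10.5 = 7.143.
Mean = α/β = 76.0/10.5 = 7.238.

maximum a posteriori estimate = 7.143, posterior mean = 7.238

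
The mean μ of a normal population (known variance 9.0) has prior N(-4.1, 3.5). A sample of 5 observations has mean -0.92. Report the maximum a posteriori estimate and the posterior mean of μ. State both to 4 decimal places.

Posterior for μ is Normal. Precision-weighted mean: (1/3.5·-4.1 + 5/9.0·-0.92) / (1/3.5 + 5/9.0) = -2.0000.
A Normal posterior is symmetric, so mode = mean.

MAP = -2.0000, posterior mean = -2.0000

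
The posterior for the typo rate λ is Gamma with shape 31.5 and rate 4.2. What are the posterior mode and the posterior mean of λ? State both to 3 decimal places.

MAP = 7.262; posterior mean = 7.500

Mode = (α−1)/β = 30.5/4.2 = 7.262.
Mean = α/β = 31.5/4.2 = 7.500.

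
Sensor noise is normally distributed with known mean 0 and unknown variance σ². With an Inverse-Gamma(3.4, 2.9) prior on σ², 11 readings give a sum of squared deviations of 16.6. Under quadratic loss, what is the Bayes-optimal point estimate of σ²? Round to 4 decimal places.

Posterior: Inverse-Gamma(shape = 3.4+11/2 = 8.9, scale = 2.9+16.6/2 = 11.2).
Mode = β/(α+1) = 11.2/9.9 = 1.1313.
Mean = β/(α−1) = 11.2/7.9 = 1.4177.
Quadratic loss ⇒ the optimal estimator is the posterior mean.

1.4177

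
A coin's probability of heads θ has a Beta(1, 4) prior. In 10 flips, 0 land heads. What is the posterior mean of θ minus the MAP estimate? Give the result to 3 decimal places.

0.067

Posterior: Beta(1+0, 4+10) = Beta(1, 14).
Since α = 1 ≤ 1 and β > 1, the Beta density is monotone decreasing on [0,1]; the mode is at 0.
Mean = 1/(1+14) = 0.067.
Difference = 0.067 − 0.000 = 0.067.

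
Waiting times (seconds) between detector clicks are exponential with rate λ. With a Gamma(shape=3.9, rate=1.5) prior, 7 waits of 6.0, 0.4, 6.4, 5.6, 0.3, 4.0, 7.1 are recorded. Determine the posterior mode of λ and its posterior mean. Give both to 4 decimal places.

Σ times = 29.8. Posterior: Gamma(shape = 3.9+7 = 10.9, rate = 1.5+29.8 = 31.3).
Mode = (α−1)/β = 9.9/31.3 = 0.3163.
Mean = α/β = 10.9/31.3 = 0.3482.
Right-skewed posterior ⇒ mode < mean.

λ_MAP = 0.3163, E[λ|data] = 0.3482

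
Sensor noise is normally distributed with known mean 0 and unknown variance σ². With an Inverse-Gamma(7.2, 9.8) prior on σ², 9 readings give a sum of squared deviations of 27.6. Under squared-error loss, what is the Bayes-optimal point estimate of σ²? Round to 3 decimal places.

Posterior: Inverse-Gamma(shape = 7.2+9/2 = 11.7, scale = 9.8+27.6/2 = 23.6).
Mode = β/(α+1) = 23.6/12.7 = 1.858.
Mean = β/(α−1) = 23.6/10.7 = 2.206.
Squared-error loss ⇒ the optimal estimator is the posterior mean.

2.206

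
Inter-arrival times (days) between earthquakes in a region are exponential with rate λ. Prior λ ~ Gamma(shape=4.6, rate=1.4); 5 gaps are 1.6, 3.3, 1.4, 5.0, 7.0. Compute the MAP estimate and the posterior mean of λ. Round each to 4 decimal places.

MAP = 0.4365, posterior mean = 0.4873

Σ times = 18.3. Posterior: Gamma(shape = 4.6+5 = 9.6, rate = 1.4+18.3 = 19.7).
Mode = (α−1)/β = 8.6/19.7 = 0.4365.
Mean = α/β = 9.6/19.7 = 0.4873.
Right-skewed posterior ⇒ mode < mean.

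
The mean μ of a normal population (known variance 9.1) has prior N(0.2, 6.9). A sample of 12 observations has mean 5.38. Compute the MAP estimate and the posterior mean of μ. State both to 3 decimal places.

MAP = 4.867, posterior mean = 4.867

Posterior for μ is Normal. Precision-weighted mean: (1/6.9·0.2 + 12/9.1·5.38) / (1/6.9 + 12/9.1) = 4.867.
A Normal posterior is symmetric, so mode = mean.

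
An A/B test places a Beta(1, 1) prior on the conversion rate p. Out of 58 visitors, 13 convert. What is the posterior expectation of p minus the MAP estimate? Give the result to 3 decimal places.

Posterior: Beta(1+13, 1+45) = Beta(14, 46).
Mode = (14−1)/(14+46−2) = 13/58 = 0.224.
Mean = 14/(14+46) = 14/60 = 0.233.
Difference = 0.233 − 0.224 = 0.009.

0.009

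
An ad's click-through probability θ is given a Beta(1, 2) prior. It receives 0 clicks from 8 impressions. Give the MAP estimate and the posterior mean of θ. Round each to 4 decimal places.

Posterior: Beta(1+0, 2+8) = Beta(1, 10).
Since α = 1 ≤ 1 and β > 1, the Beta density is monotone decreasing on [0,1]; the mode is at 0.
Mean = 1/(1+10) = 0.0909.

MAP = 0.0000; posterior mean = 0.0909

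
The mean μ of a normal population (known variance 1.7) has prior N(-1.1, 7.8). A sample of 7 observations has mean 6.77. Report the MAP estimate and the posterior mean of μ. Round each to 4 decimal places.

MAP = 6.5324, posterior mean = 6.5324

Posterior for μ is Normal. Precision-weighted mean: (1/7.8·-1.1 + 7/1.7·6.77) / (1/7.8 + 7/1.7) = 6.5324.
A Normal posterior is symmetric, so mode = mean.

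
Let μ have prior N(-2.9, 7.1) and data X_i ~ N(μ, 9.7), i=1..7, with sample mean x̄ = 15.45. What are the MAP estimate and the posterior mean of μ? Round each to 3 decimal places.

Posterior for μ is Normal. Precision-weighted mean: (1/7.1·-2.9 + 7/9.7·15.45) / (1/7.1 + 7/9.7) = 12.453.
A Normal posterior is symmetric, so mode = mean.

MAP = 12.453, posterior mean = 12.453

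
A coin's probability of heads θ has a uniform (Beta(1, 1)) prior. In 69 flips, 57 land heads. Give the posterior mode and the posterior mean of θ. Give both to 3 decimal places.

θ_MAP = 0.826, E[θ|data] = 0.817

Posterior: Beta(1+57, 1+12) = Beta(58, 13).
Mode = (58−1)/(58+13−2) = 57/69 = 0.826.
With a flat prior the MAP equals the MLE, 57/69.
Mean = 58/(58+13) = 58/71 = 0.817.
The mean is pulled below the mode by the posterior's left skew.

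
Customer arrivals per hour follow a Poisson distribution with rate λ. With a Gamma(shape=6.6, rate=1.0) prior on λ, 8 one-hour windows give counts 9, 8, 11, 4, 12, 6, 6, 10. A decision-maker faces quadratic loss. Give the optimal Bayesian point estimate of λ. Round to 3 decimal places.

8.067

Σ counts = 66. Posterior: Gamma(shape = 6.6+66 = 72.6, rate = 1.0+8 = 9.0).
Mode = (α−1)/β = 71.6/9.0 = 7.956.
Mean = α/β = 72.6/9.0 = 8.067.
Quadratic loss ⇒ the optimal estimator is the posterior mean.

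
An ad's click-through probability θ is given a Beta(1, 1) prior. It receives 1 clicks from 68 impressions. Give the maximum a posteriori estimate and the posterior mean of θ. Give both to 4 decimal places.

MAP: 0.0147. Posterior mean: 0.0286.

Posterior: Beta(1+1, 1+67) = Beta(2, 68).
Mode = (2−1)/(2+68−2) = 1/68 = 0.0147.
With a flat prior the MAP equals the MLE, 1/68.
Mean = 2/(2+68) = 2/70 = 0.0286.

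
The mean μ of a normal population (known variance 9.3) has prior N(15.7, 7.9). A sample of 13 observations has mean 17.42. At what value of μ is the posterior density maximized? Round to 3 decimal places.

Posterior for μ is Normal. Precision-weighted mean: (1/7.9·15.7 + 13/9.3·17.42) / (1/7.9 + 13/9.3) = 17.277.
A Normal posterior is symmetric, so mode = mean.
This is the posterior mode — the MAP estimate.

17.277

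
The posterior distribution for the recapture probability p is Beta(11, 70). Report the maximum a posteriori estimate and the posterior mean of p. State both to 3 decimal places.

Mode = (11−1)/(11+70−2) = 10/79 = 0.127.
Mean = 11/(11+70) = 11/81 = 0.136.

MAP = 0.127, posterior mean = 0.136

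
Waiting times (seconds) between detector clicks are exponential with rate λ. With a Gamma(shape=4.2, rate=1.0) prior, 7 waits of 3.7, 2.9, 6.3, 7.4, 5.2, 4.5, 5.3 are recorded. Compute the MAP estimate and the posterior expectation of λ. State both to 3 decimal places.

Σ times = 35.3. Posterior: Gamma(shape = 4.2+7 = 11.2, rate = 1.0+35.3 = 36.3).
Mode = (α−1)/β = 10.2/36.3 = 0.281.
Mean = α/β = 11.2/36.3 = 0.309.
The posterior is right-skewed, so the mean exceeds the mode.

λ_MAP = 0.281, E[λ|data] = 0.309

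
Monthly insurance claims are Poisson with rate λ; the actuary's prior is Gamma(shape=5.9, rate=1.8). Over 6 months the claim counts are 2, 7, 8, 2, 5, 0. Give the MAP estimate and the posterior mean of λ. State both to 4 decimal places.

Σ counts = 24. Posterior: Gamma(shape = 5.9+24 = 29.9, rate = 1.8+6 = 7.8).
Mode = (α−1)/β = 28.9/7.8 = 3.7051.
Mean = α/β = 29.9/7.8 = 3.8333.

MAP estimate = 3.7051, posterior mean = 3.8333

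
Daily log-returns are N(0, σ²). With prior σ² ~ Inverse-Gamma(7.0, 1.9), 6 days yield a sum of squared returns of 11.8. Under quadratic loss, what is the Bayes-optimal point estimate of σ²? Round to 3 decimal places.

0.867

Posterior: Inverse-Gamma(shape = 7.0+6/2 = 10.0, scale = 1.9+11.8/2 = 7.8).
Mode = β/(α+1) = 7.8/11.0 = 0.709.
Mean = β/(α−1) = 7.8/9.0 = 0.867.
Quadratic loss ⇒ the optimal estimator is the posterior mean.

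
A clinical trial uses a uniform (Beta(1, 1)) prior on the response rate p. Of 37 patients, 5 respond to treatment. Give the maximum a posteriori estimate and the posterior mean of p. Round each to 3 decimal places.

Posterior: Beta(1+5, 1+32) = Beta(6, 33).
Mode = (6−1)/(6+33−2) = 5/37 = 0.135.
With a flat prior the MAP equals the MLE, 5/37.
Mean = 6/(6+33) = 6/39 = 0.154.
The mean is pulled above the mode by the posterior's right skew.

maximum a posteriori estimate = 0.135, posterior mean = 0.154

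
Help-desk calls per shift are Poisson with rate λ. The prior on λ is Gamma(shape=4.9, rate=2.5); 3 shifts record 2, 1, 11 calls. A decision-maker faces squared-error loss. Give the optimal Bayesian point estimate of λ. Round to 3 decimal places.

3.436

Σ counts = 14. Posterior: Gamma(shape = 4.9+14 = 18.9, rate = 2.5+3 = 5.5).
Mode = (α−1)/β = 17.9/5.5 = 3.255.
Mean = α/β = 18.9/5.5 = 3.436.
Squared-error loss ⇒ the optimal estimator is the posterior mean.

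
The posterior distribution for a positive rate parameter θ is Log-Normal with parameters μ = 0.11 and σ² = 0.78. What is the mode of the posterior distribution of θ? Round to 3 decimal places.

0.512

Mode = exp(μ − σ²) = exp(-0.67) = 0.512.
Mean = exp(μ + σ²/2) = exp(0.500) = 1.649.
This is the posterior mode — the MAP estimate.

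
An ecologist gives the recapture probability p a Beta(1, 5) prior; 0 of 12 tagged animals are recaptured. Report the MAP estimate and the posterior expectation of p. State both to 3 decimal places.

Posterior: Beta(1+0, 5+12) = Beta(1, 17).
Since α = 1 ≤ 1 and β > 1, the Beta density is monotone decreasing on [0,1]; the mode is at 0.
Mean = 1/(1+17) = 0.056.

p_MAP = 0.000, E[p|data] = 0.056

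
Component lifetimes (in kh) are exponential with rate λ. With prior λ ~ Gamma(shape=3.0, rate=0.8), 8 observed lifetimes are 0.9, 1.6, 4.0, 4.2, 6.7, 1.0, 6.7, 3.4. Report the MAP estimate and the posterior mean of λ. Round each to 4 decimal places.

Σ times = 28.5. Posterior: Gamma(shape = 3.0+8 = 11.0, rate = 0.8+28.5 = 29.3).
Mode = (α−1)/β = 10.0/29.3 = 0.3413.
Mean = α/β = 11.0/29.3 = 0.3754.

MAP: 0.3413. Posterior mean: 0.3754.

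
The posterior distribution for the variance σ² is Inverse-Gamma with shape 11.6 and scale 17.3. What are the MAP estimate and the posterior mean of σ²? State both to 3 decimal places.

σ²_MAP = 1.373, E[σ²|data] = 1.632

Mode = β/(α+1) = 17.3/12.6 = 1.373.
Mean = β/(α−1) = 17.3/10.6 = 1.632.
The mean is pulled above the mode by the posterior's right skew.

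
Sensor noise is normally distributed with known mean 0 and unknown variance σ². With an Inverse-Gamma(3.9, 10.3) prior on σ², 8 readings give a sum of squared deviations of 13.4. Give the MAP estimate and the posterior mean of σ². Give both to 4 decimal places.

σ²_MAP = 1.9101, E[σ²|data] = 2.4638

Posterior: Inverse-Gamma(shape = 3.9+8/2 = 7.9, scale = 10.3+13.4/2 = 17.0).
Mode = β/(α+1) = 17.0/8.9 = 1.9101.
Mean = β/(α−1) = 17.0/6.9 = 2.4638.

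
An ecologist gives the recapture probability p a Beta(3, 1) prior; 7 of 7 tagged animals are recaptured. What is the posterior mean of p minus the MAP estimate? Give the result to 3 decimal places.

-0.091

Posterior: Beta(3+7, 1+0) = Beta(10, 1).
Since β = 1 ≤ 1 and α > 1, the Beta density is monotone increasing on [0,1]; the mode is at 1.
Mean = 10/(10+1) = 0.909.
Difference = 0.909 − 1.000 = -0.091.
Mode > mean: the posterior has a left tail.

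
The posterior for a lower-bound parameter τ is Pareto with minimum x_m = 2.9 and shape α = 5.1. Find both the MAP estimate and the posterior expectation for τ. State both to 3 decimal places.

The Pareto density is strictly decreasing on [x_m, ∞), so the mode is x_m = 2.900.
Mean = α·x_m/(α−1) = 5.1·2.9/4.1 = 3.607.

MAP = 2.900, posterior mean = 3.607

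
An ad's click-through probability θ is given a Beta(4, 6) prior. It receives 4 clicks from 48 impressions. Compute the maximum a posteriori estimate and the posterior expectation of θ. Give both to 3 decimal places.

Posterior: Beta(4+4, 6+44) = Beta(8, 50).
Mode = (8−1)/(8+50−2) = 7/56 = 0.125.
Mean = 8/(8+50) = 8/58 = 0.138.

MAP = 0.125; posterior mean = 0.138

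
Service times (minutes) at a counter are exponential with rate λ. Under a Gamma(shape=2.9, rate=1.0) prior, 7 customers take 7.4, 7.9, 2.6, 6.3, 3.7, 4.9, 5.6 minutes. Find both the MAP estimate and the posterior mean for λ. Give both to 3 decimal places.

Σ times = 38.4. Posterior: Gamma(shape = 2.9+7 = 9.9, rate = 1.0+38.4 = 39.4).
Mode = (α−1)/β = 8.9/39.4 = 0.226.
Mean = α/β = 9.9/39.4 = 0.251.
Right-skewed posterior ⇒ mode < mean.

MAP = 0.226, posterior mean = 0.251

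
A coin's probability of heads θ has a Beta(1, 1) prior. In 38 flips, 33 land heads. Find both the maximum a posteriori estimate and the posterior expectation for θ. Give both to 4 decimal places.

MAP = 0.8684, posterior mean = 0.8500

Posterior: Beta(1+33, 1+5) = Beta(34, 6).
Mode = (34−1)/(34+6−2) = 33/38 = 0.8684.
Mean = 34/(34+6) = 34/40 = 0.8500.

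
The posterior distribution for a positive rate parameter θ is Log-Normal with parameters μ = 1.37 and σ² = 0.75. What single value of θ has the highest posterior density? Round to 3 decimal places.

1.859

Mode = exp(μ − σ²) = exp(0.62) = 1.859.
Mean = exp(μ + σ²/2) = exp(1.745) = 5.726.
This is the posterior mode — the MAP estimate.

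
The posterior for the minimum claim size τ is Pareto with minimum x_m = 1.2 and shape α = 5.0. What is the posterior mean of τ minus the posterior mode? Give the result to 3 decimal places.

The Pareto density is strictly decreasing on [x_m, ∞), so the mode is x_m = 1.200.
Mean = α·x_m/(α−1) = 5.0·1.2/4.0 = 1.500.
Difference = 1.500 − 1.200 = 0.300.
The mean is pulled above the mode by the posterior's right skew.

0.300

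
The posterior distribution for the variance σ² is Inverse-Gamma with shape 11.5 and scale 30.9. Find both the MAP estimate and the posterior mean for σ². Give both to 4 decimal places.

Mode = β/(α+1) = 30.9/12.5 = 2.4720.
Mean = β/(α−1) = 30.9/10.5 = 2.9429.

MAP = 2.4720; posterior mean = 2.9429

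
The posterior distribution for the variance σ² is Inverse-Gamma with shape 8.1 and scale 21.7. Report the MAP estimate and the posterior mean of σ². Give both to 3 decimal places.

Mode = β/(α+1) = 21.7/9.1 = 2.385.
Mean = β/(α−1) = 21.7/7.1 = 3.056.
The mean is pulled above the mode by the posterior's right skew.

σ²_MAP = 2.385, E[σ²|data] = 3.056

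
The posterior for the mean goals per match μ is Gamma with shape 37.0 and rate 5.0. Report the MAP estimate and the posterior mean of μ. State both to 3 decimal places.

Mode = (α−1)/β = 36.0/5.0 = 7.200.
Mean = α/β = 37.0/5.0 = 7.400.
The mean is pulled above the mode by the posterior's right skew.

MAP = 7.200; posterior mean = 7.400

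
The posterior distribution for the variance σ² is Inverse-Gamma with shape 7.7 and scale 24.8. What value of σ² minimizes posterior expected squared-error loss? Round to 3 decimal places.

3.701

Mode = β/(α+1) = 24.8/8.7 = 2.851.
Mean = β/(α−1) = 24.8/6.7 = 3.701.
Squared-error loss ⇒ the optimal estimator is the posterior mean.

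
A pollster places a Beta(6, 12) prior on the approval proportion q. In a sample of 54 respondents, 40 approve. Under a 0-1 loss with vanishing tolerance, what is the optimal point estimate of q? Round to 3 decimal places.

0.643

Posterior: Beta(6+40, 12+14) = Beta(46, 26).
Mode = (46−1)/(46+26−2) = 45/70 = 0.643.
Mean = 46/(46+26) = 46/72 = 0.639.
This is the posterior mode — the MAP estimate.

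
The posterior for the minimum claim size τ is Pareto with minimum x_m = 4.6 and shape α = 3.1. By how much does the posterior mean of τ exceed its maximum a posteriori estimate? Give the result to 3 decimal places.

2.190

The Pareto density is strictly decreasing on [x_m, ∞), so the mode is x_m = 4.600.
Mean = α·x_m/(α−1) = 3.1·4.6/2.1 = 6.790.
Difference = 6.790 − 4.600 = 2.190.
The posterior is right-skewed, so the mean exceeds the mode.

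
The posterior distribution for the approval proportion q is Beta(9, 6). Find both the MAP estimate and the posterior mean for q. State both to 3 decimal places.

Mode = (9−1)/(9+6−2) = 8/13 = 0.615.
Mean = 9/(9+6) = 9/15 = 0.600.
The posterior is left-skewed, so the mode exceeds the mean.

q_MAP = 0.615, E[q|data] = 0.600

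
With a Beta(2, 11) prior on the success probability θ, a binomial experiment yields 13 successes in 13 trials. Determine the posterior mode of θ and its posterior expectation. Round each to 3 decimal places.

posterior mode = 0.583, posterior expectation = 0.577

Posterior: Beta(2+13, 11+0) = Beta(15, 11).
Mode = (15−1)/(15+11−2) = 14/24 = 0.583.
Mean = 15/(15+11) = 15/26 = 0.577.
Mode > mean: the posterior has a left tail.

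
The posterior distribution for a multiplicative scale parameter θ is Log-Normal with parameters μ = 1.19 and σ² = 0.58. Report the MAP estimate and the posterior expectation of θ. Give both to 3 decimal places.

Mode = exp(μ − σ²) = exp(0.61) = 1.840.
Mean = exp(μ + σ²/2) = exp(1.480) = 4.393.

MAP = 1.840; posterior mean = 4.393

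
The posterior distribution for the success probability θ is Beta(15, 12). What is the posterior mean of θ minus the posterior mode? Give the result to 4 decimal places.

Mode = (15−1)/(15+12−2) = 14/25 = 0.5600.
Mean = 15/(15+12) = 15/27 = 0.5556.
Difference = 0.5556 − 0.5600 = -0.0044.

-0.0044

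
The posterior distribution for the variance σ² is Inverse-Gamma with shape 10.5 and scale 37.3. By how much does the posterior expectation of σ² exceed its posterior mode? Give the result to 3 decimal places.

0.683

Mode = β/(α+1) = 37.3/11.5 = 3.243.
Mean = β/(α−1) = 37.3/9.5 = 3.926.
Difference = 3.926 − 3.243 = 0.683.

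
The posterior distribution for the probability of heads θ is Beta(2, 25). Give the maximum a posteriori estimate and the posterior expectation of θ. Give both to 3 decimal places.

MAP: 0.040. Posterior mean: 0.074.

Mode = (2−1)/(2+25−2) = 1/25 = 0.040.
Mean = 2/(2+25) = 2/27 = 0.074.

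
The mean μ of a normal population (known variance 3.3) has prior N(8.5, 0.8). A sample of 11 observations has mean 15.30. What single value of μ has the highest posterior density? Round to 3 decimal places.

Posterior for μ is Normal. Precision-weighted mean: (1/0.8·8.5 + 11/3.3·15.30) / (1/0.8 + 11/3.3) = 13.445.
A Normal posterior is symmetric, so mode = mean.
This is the posterior mode — the MAP estimate.

13.445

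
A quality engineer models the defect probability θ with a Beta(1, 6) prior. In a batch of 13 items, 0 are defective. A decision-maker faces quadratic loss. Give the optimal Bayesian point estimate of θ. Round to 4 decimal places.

Posterior: Beta(1+0, 6+13) = Beta(1, 19).
Since α = 1 ≤ 1 and β > 1, the Beta density is monotone decreasing on [0,1]; the mode is at 0.
Mean = 1/(1+19) = 0.0500.
Quadratic loss ⇒ the optimal estimator is the posterior mean.

0.0500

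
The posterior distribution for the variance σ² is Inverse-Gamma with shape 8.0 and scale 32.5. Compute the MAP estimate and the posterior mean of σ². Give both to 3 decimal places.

MAP: 3.611. Posterior mean: 4.643.

Mode = β/(α+1) = 32.5/9.0 = 3.611.
Mean = β/(α−1) = 32.5/7.0 = 4.643.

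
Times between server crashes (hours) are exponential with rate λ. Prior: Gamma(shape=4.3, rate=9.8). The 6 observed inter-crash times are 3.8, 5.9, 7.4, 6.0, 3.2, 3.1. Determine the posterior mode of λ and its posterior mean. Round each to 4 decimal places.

λ_MAP = 0.2372, E[λ|data] = 0.2628

Σ times = 29.4. Posterior: Gamma(shape = 4.3+6 = 10.3, rate = 9.8+29.4 = 39.2).
Mode = (α−1)/β = 9.3/39.2 = 0.2372.
Mean = α/β = 10.3/39.2 = 0.2628.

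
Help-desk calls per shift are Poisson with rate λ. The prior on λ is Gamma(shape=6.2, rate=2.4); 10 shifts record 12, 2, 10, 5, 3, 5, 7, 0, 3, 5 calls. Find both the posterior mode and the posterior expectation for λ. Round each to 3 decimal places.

Σ counts = 52. Posterior: Gamma(shape = 6.2+52 = 58.2, rate = 2.4+10 = 12.4).
Mode = (α−1)/β = 57.2/12.4 = 4.613.
Mean = α/β = 58.2/12.4 = 4.694.

MAP = 4.613, posterior mean = 4.694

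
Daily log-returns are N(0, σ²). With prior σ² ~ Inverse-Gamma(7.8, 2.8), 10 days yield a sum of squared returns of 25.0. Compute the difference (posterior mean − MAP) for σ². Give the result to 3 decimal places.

0.188

Posterior: Inverse-Gamma(shape = 7.8+10/2 = 12.8, scale = 2.8+25.0/2 = 15.3).
Mode = β/(α+1) = 15.3/13.8 = 1.109.
Mean = β/(α−1) = 15.3/11.8 = 1.297.
Difference = 1.297 − 1.109 = 0.188.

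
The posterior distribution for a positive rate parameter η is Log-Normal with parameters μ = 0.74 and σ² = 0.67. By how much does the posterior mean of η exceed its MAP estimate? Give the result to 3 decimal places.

1.857

Mode = exp(μ − σ²) = exp(0.07) = 1.073.
Mean = exp(μ + σ²/2) = exp(1.075) = 2.930.
Difference = 2.930 − 1.073 = 1.857.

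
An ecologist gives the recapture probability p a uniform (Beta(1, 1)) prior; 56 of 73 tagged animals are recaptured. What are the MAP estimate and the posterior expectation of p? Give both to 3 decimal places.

MAP estimate = 0.767, posterior expectation = 0.760

Posterior: Beta(1+56, 1+17) = Beta(57, 18).
Mode = (57−1)/(57+18−2) = 56/73 = 0.767.
Mean = 57/(57+18) = 57/75 = 0.760.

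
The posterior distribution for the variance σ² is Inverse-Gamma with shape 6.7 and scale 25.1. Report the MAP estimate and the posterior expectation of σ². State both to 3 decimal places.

MAP = 3.260; posterior mean = 4.404

Mode = β/(α+1) = 25.1/7.7 = 3.260.
Mean = β/(α−1) = 25.1/5.7 = 4.404.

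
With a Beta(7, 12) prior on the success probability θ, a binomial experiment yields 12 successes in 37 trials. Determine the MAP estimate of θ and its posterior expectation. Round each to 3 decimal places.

θ_MAP = 0.333, E[θ|data] = 0.339

Posterior: Beta(7+12, 12+25) = Beta(19, 37).
Mode = (19−1)/(19+37−2) = 18/54 = 0.333.
Mean = 19/(19+37) = 19/56 = 0.339.
Mean > mode: the posterior has a right tail.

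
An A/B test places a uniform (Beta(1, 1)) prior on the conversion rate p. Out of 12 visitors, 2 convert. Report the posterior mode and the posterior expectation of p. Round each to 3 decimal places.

MAP: 0.167. Posterior mean: 0.214.

Posterior: Beta(1+2, 1+10) = Beta(3, 11).
Mode = (3−1)/(3+11−2) = 2/12 = 0.167.
Mean = 3/(3+11) = 3/14 = 0.214.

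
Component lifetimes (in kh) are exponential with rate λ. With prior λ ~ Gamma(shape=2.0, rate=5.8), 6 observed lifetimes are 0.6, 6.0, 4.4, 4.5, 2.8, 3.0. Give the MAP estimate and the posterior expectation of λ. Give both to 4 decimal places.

MAP = 0.2583; posterior mean = 0.2952

Σ times = 21.3. Posterior: Gamma(shape = 2.0+6 = 8.0, rate = 5.8+21.3 = 27.1).
Mode = (α−1)/β = 7.0/27.1 = 0.2583.
Mean = α/β = 8.0/27.1 = 0.2952.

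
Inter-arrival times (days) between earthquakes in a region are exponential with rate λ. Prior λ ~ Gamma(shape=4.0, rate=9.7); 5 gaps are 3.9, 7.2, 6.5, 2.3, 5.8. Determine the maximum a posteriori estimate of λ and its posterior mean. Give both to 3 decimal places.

MAP: 0.226. Posterior mean: 0.254.

Σ times = 25.7. Posterior: Gamma(shape = 4.0+5 = 9.0, rate = 9.7+25.7 = 35.4).
Mode = (α−1)/β = 8.0/35.4 = 0.226.
Mean = α/β = 9.0/35.4 = 0.254.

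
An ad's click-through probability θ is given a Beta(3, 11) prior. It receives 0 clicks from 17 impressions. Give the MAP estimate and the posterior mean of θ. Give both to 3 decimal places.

MAP = 0.069, posterior mean = 0.097

Posterior: Beta(3+0, 11+17) = Beta(3, 28).
Mode = (3−1)/(3+28−2) = 2/29 = 0.069.
Mean = 3/(3+28) = 3/31 = 0.097.
The mean is pulled above the mode by the posterior's right skew.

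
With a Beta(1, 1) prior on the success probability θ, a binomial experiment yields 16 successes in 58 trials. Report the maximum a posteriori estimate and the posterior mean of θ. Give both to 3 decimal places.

Posterior: Beta(1+16, 1+42) = Beta(17, 43).
Mode = (17−1)/(17+43−2) = 16/58 = 0.276.
Mean = 17/(17+43) = 17/60 = 0.283.

MAP = 0.276; posterior mean = 0.283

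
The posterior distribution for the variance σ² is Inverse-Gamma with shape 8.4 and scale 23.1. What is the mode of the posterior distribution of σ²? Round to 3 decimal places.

Mode = β/(α+1) = 23.1/9.4 = 2.457.
Mean = β/(α−1) = 23.1/7.4 = 3.122.
This is the posterior mode — the MAP estimate.

2.457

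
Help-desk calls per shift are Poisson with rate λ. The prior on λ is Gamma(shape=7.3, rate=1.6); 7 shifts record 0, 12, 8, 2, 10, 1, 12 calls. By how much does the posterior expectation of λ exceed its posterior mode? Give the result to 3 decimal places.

0.116

Σ counts = 45. Posterior: Gamma(shape = 7.3+45 = 52.3, rate = 1.6+7 = 8.6).
Mode = (α−1)/β = 51.3/8.6 = 5.965.
Mean = α/β = 52.3/8.6 = 6.081.
Difference = 6.081 − 5.965 = 0.116.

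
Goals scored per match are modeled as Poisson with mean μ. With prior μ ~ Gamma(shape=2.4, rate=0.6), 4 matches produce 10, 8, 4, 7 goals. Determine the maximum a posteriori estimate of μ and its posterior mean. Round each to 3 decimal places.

MAP = 6.609, posterior mean = 6.826

Σ counts = 29. Posterior: Gamma(shape = 2.4+29 = 31.4, rate = 0.6+4 = 4.6).
Mode = (α−1)/β = 30.4/4.6 = 6.609.
Mean = α/β = 31.4/4.6 = 6.826.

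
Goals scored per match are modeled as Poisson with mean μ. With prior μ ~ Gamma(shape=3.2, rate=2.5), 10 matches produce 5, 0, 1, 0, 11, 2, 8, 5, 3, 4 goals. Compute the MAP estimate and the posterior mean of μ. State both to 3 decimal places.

μ_MAP = 3.296, E[μ|data] = 3.376

Σ counts = 39. Posterior: Gamma(shape = 3.2+39 = 42.2, rate = 2.5+10 = 12.5).
Mode = (α−1)/β = 41.2/12.5 = 3.296.
Mean = α/β = 42.2/12.5 = 3.376.
Right-skewed posterior ⇒ mode < mean.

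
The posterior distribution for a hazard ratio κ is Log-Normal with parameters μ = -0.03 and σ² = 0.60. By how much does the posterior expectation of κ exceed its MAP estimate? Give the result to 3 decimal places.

0.777

Mode = exp(μ − σ²) = exp(-0.63) = 0.533.
Mean = exp(μ + σ²/2) = exp(0.270) = 1.310.
Difference = 1.310 − 0.533 = 0.777.
Right-skewed posterior ⇒ mode < mean.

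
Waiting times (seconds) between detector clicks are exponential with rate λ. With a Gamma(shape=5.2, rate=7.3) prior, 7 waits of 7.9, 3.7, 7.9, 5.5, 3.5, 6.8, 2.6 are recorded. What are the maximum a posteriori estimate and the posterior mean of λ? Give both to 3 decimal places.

Σ times = 37.9. Posterior: Gamma(shape = 5.2+7 = 12.2, rate = 7.3+37.9 = 45.2).
Mode = (α−1)/β = 11.2/45.2 = 0.248.
Mean = α/β = 12.2/45.2 = 0.270.

MAP: 0.248. Posterior mean: 0.270.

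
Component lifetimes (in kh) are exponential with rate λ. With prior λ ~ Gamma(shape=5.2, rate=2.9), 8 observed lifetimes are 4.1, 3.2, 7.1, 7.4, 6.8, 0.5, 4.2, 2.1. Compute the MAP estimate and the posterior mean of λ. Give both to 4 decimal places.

MAP estimate = 0.3185, posterior mean = 0.3446

Σ times = 35.4. Posterior: Gamma(shape = 5.2+8 = 13.2, rate = 2.9+35.4 = 38.3).
Mode = (α−1)/β = 12.2/38.3 = 0.3185.
Mean = α/β = 13.2/38.3 = 0.3446.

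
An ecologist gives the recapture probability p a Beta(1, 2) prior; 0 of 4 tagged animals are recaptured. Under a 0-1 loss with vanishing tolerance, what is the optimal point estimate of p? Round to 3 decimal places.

Posterior: Beta(1+0, 2+4) = Beta(1, 6).
Since α = 1 ≤ 1 and β > 1, the Beta density is monotone decreasing on [0,1]; the mode is at 0.
Mean = 1/(1+6) = 0.143.
This is the posterior mode — the MAP estimate.

0.000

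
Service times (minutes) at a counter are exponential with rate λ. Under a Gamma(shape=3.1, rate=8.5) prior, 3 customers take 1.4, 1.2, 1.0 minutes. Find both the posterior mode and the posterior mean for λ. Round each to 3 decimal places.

MAP: 0.421. Posterior mean: 0.504.

Σ times = 3.6. Posterior: Gamma(shape = 3.1+3 = 6.1, rate = 8.5+3.6 = 12.1).
Mode = (α−1)/β = 5.1/12.1 = 0.421.
Mean = α/β = 6.1/12.1 = 0.504.
The mean is pulled above the mode by the posterior's right skew.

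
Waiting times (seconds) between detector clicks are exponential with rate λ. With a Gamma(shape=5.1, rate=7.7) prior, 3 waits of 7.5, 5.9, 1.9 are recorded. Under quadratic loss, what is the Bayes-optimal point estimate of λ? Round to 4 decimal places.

Σ times = 15.3. Posterior: Gamma(shape = 5.1+3 = 8.1, rate = 7.7+15.3 = 23.0).
Mode = (α−1)/β = 7.1/23.0 = 0.3087.
Mean = α/β = 8.1/23.0 = 0.3522.
Quadratic loss ⇒ the optimal estimator is the posterior mean.

0.3522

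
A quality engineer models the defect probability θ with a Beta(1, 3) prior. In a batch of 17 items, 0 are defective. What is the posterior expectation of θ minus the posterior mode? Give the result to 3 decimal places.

0.048

Posterior: Beta(1+0, 3+17) = Beta(1, 20).
Since α = 1 ≤ 1 and β > 1, the Beta density is monotone decreasing on [0,1]; the mode is at 0.
Mean = 1/(1+20) = 0.048.
Difference = 0.048 − 0.000 = 0.048.
The mean is pulled above the mode by the posterior's right skew.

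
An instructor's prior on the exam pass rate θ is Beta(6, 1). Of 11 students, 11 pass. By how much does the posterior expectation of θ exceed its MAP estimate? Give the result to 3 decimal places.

Posterior: Beta(6+11, 1+0) = Beta(17, 1).
Since β = 1 ≤ 1 and α > 1, the Beta density is monotone increasing on [0,1]; the mode is at 1.
Mean = 17/(17+1) = 0.944.
Difference = 0.944 − 1.000 = -0.056.
Left-skewed posterior ⇒ mean < mode.

-0.056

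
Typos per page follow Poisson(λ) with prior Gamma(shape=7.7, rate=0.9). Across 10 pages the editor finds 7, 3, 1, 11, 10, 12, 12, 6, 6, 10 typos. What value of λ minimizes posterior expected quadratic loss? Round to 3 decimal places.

7.862

Σ counts = 78. Posterior: Gamma(shape = 7.7+78 = 85.7, rate = 0.9+10 = 10.9).
Mode = (α−1)/β = 84.7/10.9 = 7.771.
Mean = α/β = 85.7/10.9 = 7.862.
Quadratic loss ⇒ the optimal estimator is the posterior mean.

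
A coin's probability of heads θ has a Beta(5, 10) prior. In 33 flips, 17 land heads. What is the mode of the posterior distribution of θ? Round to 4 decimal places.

0.4565

Posterior: Beta(5+17, 10+16) = Beta(22, 26).
Mode = (22−1)/(22+26−2) = 21/46 = 0.4565.
Mean = 22/(22+26) = 22/48 = 0.4583.
This is the posterior mode — the MAP estimate.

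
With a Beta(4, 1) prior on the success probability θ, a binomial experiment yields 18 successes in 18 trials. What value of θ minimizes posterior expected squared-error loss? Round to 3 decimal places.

Posterior: Beta(4+18, 1+0) = Beta(22, 1).
Since β = 1 ≤ 1 and α > 1, the Beta density is monotone increasing on [0,1]; the mode is at 1.
Mean = 22/(22+1) = 0.957.
Squared-error loss ⇒ the optimal estimator is the posterior mean.

0.957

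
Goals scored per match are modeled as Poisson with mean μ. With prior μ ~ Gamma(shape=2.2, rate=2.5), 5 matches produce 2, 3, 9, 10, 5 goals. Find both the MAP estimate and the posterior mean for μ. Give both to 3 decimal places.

MAP: 4.027. Posterior mean: 4.160.

Σ counts = 29. Posterior: Gamma(shape = 2.2+29 = 31.2, rate = 2.5+5 = 7.5).
Mode = (α−1)/β = 30.2/7.5 = 4.027.
Mean = α/β = 31.2/7.5 = 4.160.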